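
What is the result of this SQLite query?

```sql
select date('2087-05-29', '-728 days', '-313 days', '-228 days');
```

2083-12-07

Applying '-728 days' to 2087-05-29: counting 728 days back gives 2085-05-31.
Applying '-313 days' to 2085-05-31: counting 313 days back gives 2084-07-22.
Applying '-228 days' to 2084-07-22: counting 228 days back gives 2083-12-07.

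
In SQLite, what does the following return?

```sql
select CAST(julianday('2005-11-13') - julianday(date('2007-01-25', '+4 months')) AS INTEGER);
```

-558

Adding +4 months to 2007-01-25 gives 2007-05-25.
17 days remain in November 2005 after the 13th (30 − 13).
Full months from December 2005 through April 2007 contribute their day counts.
Then 25 days into May 2007.
Total: 17 + 31 + 31 + 28 + 31 + 30 + 31 + 30 + 31 + 31 + 30 + 31 + 30 + 31 + 31 + 28 + 31 + 30 + 25 = 558.
The subtraction is earlier − later, so the result is −558 → -558.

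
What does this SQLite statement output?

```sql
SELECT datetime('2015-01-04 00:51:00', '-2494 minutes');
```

2015-01-02 07:17:00

2494 minutes = 41h 34m; -2494 minutes from 2015-01-04 00:51:00 is 2015-01-02 07:17:00 (crosses midnight).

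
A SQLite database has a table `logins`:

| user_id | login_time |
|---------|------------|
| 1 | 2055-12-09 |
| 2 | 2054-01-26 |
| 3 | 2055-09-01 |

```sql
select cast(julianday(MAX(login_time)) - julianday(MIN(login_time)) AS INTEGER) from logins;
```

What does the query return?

MIN = 2054-01-26, MAX = 2055-12-09.
5 days remain in January 2054 after the 26th (31 − 26).
Full months from February 2054 through November 2055 contribute their day counts.
Then 9 days into December 2055.
Total: 5 + 28 + 31 + 30 + 31 + 30 + 31 + 31 + 30 + 31 + 30 + 31 + 31 + 28 + 31 + 30 + 31 + 30 + 31 + 31 + 30 + 31 + 30 + 9 = 682.

682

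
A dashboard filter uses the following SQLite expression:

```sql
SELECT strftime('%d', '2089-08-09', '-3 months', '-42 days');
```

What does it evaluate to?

28

First apply '-3 months', '-42 days': 2089-08-09 → 2089-03-28.
`%d` extracts the 2-digit day of month: 28.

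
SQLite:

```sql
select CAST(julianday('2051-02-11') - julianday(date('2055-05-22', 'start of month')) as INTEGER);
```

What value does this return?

-1540

`start of month` rewinds 2055-05-22 to 2055-05-01.
17 days remain in February 2051 after the 11th (28 − 11).
Full months from March 2051 through April 2055 contribute their day counts.
Then 1 day into May 2055.
Total: 17 + 31 + 30 + 31 + 30 + 31 + 31 + 30 + 31 + 30 + 31 + 31 + 29 + 31 + 30 + 31 + 30 + 31 + 31 + 30 + 31 + 30 + 31 + 31 + 28 + 31 + 30 + 31 + 30 + 31 + 31 + 30 + 31 + 30 + 31 + 31 + 28 + 31 + 30 + 31 + 30 + 31 + 31 + 30 + 31 + 30 + 31 + 31 + 28 + 31 + 30 + 1 = 1540.
The subtraction is earlier − later, so the result is −1540 → -1540.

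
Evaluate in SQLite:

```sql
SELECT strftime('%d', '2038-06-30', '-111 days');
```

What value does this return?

11

First apply '-111 days': 2038-06-30 → 2038-03-11.
`%d` extracts the 2-digit day of month: 11.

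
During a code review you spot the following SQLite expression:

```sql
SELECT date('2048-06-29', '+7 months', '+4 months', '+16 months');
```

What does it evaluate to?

Adding +7 months to 2048-06-29 gives 2049-01-29.
Adding +4 months to 2049-01-29 gives 2049-05-29.
Adding +16 months to 2049-05-29 gives 2050-09-29.

2050-09-29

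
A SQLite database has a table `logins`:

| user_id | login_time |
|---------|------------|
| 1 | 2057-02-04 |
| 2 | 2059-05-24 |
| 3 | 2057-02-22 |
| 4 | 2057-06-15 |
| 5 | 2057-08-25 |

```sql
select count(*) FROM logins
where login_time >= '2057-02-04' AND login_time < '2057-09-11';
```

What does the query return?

4

Rows in [2057-02-04, 2057-09-11): 2057-02-04, 2057-02-22, 2057-06-15, 2057-08-25 → 4 rows.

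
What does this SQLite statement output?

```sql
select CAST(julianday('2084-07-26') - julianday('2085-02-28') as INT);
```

5 days remain in July 2084 after the 26th (31 − 26).
Full months from August 2084 through January 2085 contribute their day counts.
Then 28 days into February 2085.
Total: 5 + 31 + 30 + 31 + 30 + 31 + 31 + 28 = 217.
The subtraction is earlier − later, so the result is −217 → -217.

-217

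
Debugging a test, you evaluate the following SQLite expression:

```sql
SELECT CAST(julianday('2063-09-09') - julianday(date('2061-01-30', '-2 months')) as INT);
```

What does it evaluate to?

1013

Adding -2 months to 2061-01-30 gives 2060-11-30.
0 days remain in November 2060 after the 30th (30 − 30).
Full months from December 2060 through August 2063 contribute their day counts.
Then 9 days into September 2063.
Total: 0 + 31 + 31 + 28 + 31 + 30 + 31 + 30 + 31 + 31 + 30 + 31 + 30 + 31 + 31 + 28 + 31 + 30 + 31 + 30 + 31 + 31 + 30 + 31 + 30 + 31 + 31 + 28 + 31 + 30 + 31 + 30 + 31 + 31 + 9 = 1013.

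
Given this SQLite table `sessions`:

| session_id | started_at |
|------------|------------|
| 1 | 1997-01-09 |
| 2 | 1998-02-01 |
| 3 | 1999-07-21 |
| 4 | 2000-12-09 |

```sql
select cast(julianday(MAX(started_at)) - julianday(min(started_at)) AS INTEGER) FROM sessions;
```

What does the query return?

1430

MIN = 1997-01-09, MAX = 2000-12-09.
22 days remain in January 1997 after the 9th (31 − 9).
Full months from February 1997 through November 2000 contribute their day counts.
Then 9 days into December 2000.
Total: 22 + 28 + 31 + 30 + 31 + 30 + 31 + 31 + 30 + 31 + 30 + 31 + 31 + 28 + 31 + 30 + 31 + 30 + 31 + 31 + 30 + 31 + 30 + 31 + 31 + 28 + 31 + 30 + 31 + 30 + 31 + 31 + 30 + 31 + 30 + 31 + 31 + 29 + 31 + 30 + 31 + 30 + 31 + 31 + 30 + 31 + 30 + 9 = 1430.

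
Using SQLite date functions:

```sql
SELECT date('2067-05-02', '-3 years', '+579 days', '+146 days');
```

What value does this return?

Adding -3 years to 2067-05-02 gives 2064-05-02.
Applying '+579 days' to 2064-05-02: counting 579 days forward gives 2065-12-02.
Applying '+146 days' to 2065-12-02: counting 146 days forward gives 2066-04-27.

2066-04-27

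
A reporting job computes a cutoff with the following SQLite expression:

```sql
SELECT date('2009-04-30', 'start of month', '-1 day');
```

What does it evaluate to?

2009-03-31

`start of month` rewinds 2009-04-30 to 2009-04-01.
Going back 1 day from 2009-04-01 reaches 2009-03-31 (last day of March, 31 days).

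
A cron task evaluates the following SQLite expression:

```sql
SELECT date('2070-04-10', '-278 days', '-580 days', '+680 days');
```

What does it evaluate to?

Applying '-278 days' to 2070-04-10: counting 278 days back gives 2069-07-06.
Applying '-580 days' to 2069-07-06: counting 580 days back gives 2067-12-04.
Applying '+680 days' to 2067-12-04: counting 680 days forward gives 2069-10-14.

2069-10-14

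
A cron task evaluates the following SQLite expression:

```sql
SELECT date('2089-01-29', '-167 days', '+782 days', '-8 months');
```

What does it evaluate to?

Applying '-167 days' to 2089-01-29: counting 167 days back gives 2088-08-15.
Applying '+782 days' to 2088-08-15: counting 782 days forward gives 2090-10-06.
Adding -8 months to 2090-10-06 gives 2090-02-06.

2090-02-06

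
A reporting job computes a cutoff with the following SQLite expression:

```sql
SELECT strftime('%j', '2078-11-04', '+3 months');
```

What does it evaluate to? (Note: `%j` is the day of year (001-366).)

035

First apply '+3 months': 2078-11-04 → 2079-02-04.
Day-of-year for 2079-02-04: days since 2079-01-01 inclusive = 35, zero-padded to 035.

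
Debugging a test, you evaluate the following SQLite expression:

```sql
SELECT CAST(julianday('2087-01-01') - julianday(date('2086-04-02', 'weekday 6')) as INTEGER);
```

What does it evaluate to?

270

`weekday 6` advances to the next Saturday; 2086-04-02 is a Tuesday, so it moves forward to 2086-04-06.
24 days remain in April 2086 after the 6th (30 − 6).
Full months from May 2086 through December 2086 contribute their day counts.
Then 1 day into January 2087.
Total: 24 + 31 + 30 + 31 + 31 + 30 + 31 + 30 + 31 + 1 = 270.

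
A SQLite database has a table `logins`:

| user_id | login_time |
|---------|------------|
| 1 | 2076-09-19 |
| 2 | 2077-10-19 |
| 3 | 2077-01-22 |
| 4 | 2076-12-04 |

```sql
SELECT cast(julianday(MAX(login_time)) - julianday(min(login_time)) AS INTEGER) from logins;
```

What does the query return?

MIN = 2076-09-19, MAX = 2077-10-19.
11 days remain in September 2076 after the 19th (30 − 19).
Full months from October 2076 through September 2077 contribute their day counts.
Then 19 days into October 2077.
Total: 11 + 31 + 30 + 31 + 31 + 28 + 31 + 30 + 31 + 30 + 31 + 31 + 30 + 19 = 395.

395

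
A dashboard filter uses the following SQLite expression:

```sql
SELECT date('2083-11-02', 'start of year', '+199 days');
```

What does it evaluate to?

`start of year` rewinds 2083-11-02 to 2083-01-01.
Applying '+199 days' to 2083-01-01: counting 199 days forward gives 2083-07-19.

2083-07-19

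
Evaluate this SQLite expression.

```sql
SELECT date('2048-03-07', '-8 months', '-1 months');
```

2047-06-07

Adding -8 months to 2048-03-07 gives 2047-07-07.
Adding -1 month to 2047-07-07 gives 2047-06-07.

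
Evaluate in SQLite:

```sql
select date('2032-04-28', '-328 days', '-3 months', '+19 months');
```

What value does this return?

2032-10-05

Applying '-328 days' to 2032-04-28: counting 328 days back gives 2031-06-05.
Adding -3 months to 2031-06-05 gives 2031-03-05.
Adding +19 months to 2031-03-05 gives 2032-10-05.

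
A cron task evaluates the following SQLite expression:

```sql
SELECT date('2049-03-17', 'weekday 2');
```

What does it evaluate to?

2049-03-23

`weekday 2` advances to the next Tuesday; 2049-03-17 is a Wednesday, so it moves forward to 2049-03-23.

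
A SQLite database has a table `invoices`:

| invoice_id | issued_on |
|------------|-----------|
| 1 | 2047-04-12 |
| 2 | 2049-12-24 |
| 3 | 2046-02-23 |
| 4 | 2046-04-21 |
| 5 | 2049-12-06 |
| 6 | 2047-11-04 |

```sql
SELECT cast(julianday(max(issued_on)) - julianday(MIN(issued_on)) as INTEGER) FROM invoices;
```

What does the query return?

1400

MIN = 2046-02-23, MAX = 2049-12-24.
5 days remain in February 2046 after the 23rd (28 − 23).
Full months from March 2046 through November 2049 contribute their day counts.
Then 24 days into December 2049.
Total: 5 + 31 + 30 + 31 + 30 + 31 + 31 + 30 + 31 + 30 + 31 + 31 + 28 + 31 + 30 + 31 + 30 + 31 + 31 + 30 + 31 + 30 + 31 + 31 + 29 + 31 + 30 + 31 + 30 + 31 + 31 + 30 + 31 + 30 + 31 + 31 + 28 + 31 + 30 + 31 + 30 + 31 + 31 + 30 + 31 + 30 + 24 = 1400.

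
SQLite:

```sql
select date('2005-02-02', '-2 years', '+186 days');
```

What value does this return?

2003-08-07

Adding -2 years to 2005-02-02 gives 2003-02-02.
Applying '+186 days' to 2003-02-02: counting 186 days forward gives 2003-08-07.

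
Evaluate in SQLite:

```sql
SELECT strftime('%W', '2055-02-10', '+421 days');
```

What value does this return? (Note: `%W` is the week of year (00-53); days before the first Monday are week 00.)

First apply '+421 days': 2055-02-10 → 2056-04-06.
2056-04-06 is a Thursday. SQLite's %W counts Mondays since the year started; the result is 14.

14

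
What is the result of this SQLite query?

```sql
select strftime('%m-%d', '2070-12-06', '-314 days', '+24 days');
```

02-19

First apply '-314 days', '+24 days': 2070-12-06 → 2070-02-19.
`%m-%d` extracts the month-day: 02-19.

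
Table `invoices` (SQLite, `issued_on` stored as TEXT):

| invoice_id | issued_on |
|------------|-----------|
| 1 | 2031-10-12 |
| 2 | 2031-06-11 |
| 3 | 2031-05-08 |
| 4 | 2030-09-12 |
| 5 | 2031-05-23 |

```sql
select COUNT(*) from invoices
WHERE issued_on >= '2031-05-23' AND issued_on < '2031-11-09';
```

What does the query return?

Rows in [2031-05-23, 2031-11-09): 2031-10-12, 2031-06-11, 2031-05-23 → 3 rows.

3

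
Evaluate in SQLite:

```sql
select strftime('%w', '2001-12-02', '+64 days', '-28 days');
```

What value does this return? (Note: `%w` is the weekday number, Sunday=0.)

1

First apply '+64 days', '-28 days': 2001-12-02 → 2002-01-07.
2002-01-07 is a Monday; with Sunday=0 that is 1.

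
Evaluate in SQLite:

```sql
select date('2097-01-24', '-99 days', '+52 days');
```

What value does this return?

2096-12-08

Applying '-99 days' to 2097-01-24: counting 99 days back gives 2096-10-17.
Applying '+52 days' to 2096-10-17: counting 52 days forward gives 2096-12-08.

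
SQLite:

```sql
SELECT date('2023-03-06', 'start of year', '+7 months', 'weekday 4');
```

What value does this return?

`start of year` rewinds 2023-03-06 to 2023-01-01.
Adding +7 months to 2023-01-01 gives 2023-08-01.
`weekday 4` advances to the next Thursday; 2023-08-01 is a Tuesday, so it moves forward to 2023-08-03.

2023-08-03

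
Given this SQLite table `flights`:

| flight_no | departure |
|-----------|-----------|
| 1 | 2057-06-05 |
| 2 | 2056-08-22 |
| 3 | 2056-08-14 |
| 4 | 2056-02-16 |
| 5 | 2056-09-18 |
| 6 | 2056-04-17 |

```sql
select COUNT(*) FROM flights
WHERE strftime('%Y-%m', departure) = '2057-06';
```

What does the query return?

Rows with year-month 2057-06: 2057-06-05 → 1.

1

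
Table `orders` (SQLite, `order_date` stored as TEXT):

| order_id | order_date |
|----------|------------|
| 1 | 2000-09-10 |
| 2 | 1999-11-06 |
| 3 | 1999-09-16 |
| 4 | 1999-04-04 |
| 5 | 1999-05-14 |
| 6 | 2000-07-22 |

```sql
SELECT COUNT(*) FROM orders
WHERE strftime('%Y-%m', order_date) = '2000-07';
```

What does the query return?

1

Rows with year-month 2000-07: 2000-07-22 → 1.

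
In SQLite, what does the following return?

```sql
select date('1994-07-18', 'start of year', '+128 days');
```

1994-05-09

`start of year` rewinds 1994-07-18 to 1994-01-01.
Applying '+128 days' to 1994-01-01: counting 128 days forward gives 1994-05-09.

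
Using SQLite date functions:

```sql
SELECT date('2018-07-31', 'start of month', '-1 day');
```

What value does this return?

`start of month` rewinds 2018-07-31 to 2018-07-01.
Going back 1 day from 2018-07-01 reaches 2018-06-30 (last day of June, 30 days).

2018-06-30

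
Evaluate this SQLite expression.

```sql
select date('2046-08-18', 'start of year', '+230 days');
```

2046-08-19

`start of year` rewinds 2046-08-18 to 2046-01-01.
Applying '+230 days' to 2046-01-01: counting 230 days forward gives 2046-08-19.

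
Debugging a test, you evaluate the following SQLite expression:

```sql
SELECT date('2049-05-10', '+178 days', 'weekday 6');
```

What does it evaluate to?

2049-11-06

Applying '+178 days' to 2049-05-10: counting 178 days forward gives 2049-11-04.
`weekday 6` advances to the next Saturday; 2049-11-04 is a Thursday, so it moves forward to 2049-11-06.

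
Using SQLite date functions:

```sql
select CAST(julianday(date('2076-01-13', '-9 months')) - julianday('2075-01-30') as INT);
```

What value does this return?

73

Adding -9 months to 2076-01-13 gives 2075-04-13.
1 day remains in January 2075 after the 30th (31 − 30).
February 2075: 28 days.
March 2075: 31 days.
Then 13 days into April 2075.
Total: 1 + 28 + 31 + 13 = 73.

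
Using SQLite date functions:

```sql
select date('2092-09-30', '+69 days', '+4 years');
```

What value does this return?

2096-12-08

Applying '+69 days' to 2092-09-30: counting 69 days forward gives 2092-12-08.
Adding +4 years to 2092-12-08 gives 2096-12-08.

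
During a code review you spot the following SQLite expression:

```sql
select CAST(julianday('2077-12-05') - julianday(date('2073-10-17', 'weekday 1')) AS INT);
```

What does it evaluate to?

1504

`weekday 1` advances to the next Monday; 2073-10-17 is a Tuesday, so it moves forward to 2073-10-23.
8 days remain in October 2073 after the 23rd (31 − 23).
Full months from November 2073 through November 2077 contribute their day counts.
Then 5 days into December 2077.
Total: 8 + 30 + 31 + 31 + 28 + 31 + 30 + 31 + 30 + 31 + 31 + 30 + 31 + 30 + 31 + 31 + 28 + 31 + 30 + 31 + 30 + 31 + 31 + 30 + 31 + 30 + 31 + 31 + 29 + 31 + 30 + 31 + 30 + 31 + 31 + 30 + 31 + 30 + 31 + 31 + 28 + 31 + 30 + 31 + 30 + 31 + 31 + 30 + 31 + 30 + 5 = 1504.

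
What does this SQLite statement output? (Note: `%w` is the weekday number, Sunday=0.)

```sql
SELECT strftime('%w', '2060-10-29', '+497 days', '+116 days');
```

2

First apply '+497 days', '+116 days': 2060-10-29 → 2062-07-04.
2062-07-04 is a Tuesday; with Sunday=0 that is 2.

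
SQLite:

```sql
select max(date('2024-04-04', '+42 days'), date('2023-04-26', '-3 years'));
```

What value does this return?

date('2024-04-04', '+42 days') → 2024-05-16.
date('2023-04-26', '-3 years') → 2020-04-26.
Later of the two is 2024-05-16.

2024-05-16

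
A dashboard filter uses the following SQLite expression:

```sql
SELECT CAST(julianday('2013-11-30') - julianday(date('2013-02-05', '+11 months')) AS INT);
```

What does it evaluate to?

Adding +11 months to 2013-02-05 gives 2014-01-05.
0 days remain in November 2013 after the 30th (30 − 30).
December 2013: 31 days.
Then 5 days into January 2014.
Total: 0 + 31 + 5 = 36.
The subtraction is earlier − later, so the result is −36 → -36.

-36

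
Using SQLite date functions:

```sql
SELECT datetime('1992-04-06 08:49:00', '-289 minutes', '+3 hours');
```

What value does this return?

289 minutes = 4h 49m; -289 minutes from 1992-04-06 08:49:00 is 1992-04-06 04:00:00.
+3 hours from 1992-04-06 04:00:00 is 1992-04-06 07:00:00.

1992-04-06 07:00:00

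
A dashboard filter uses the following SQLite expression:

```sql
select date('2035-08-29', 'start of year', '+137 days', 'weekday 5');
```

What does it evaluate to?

2035-05-18

`start of year` rewinds 2035-08-29 to 2035-01-01.
Applying '+137 days' to 2035-01-01: counting 137 days forward gives 2035-05-18.
`weekday 5` advances to the next Friday; 2035-05-18 is already a Friday, so it stays at 2035-05-18.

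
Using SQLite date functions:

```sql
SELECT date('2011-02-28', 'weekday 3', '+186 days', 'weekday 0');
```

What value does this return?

`weekday 3` advances to the next Wednesday; 2011-02-28 is a Monday, so it moves forward to 2011-03-02.
Applying '+186 days' to 2011-03-02: counting 186 days forward gives 2011-09-04.
`weekday 0` advances to the next Sunday; 2011-09-04 is already a Sunday, so it stays at 2011-09-04.

2011-09-04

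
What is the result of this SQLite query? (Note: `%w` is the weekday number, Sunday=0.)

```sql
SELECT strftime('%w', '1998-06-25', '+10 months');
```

0

First apply '+10 months': 1998-06-25 → 1999-04-25.
1999-04-25 is a Sunday; with Sunday=0 that is 0.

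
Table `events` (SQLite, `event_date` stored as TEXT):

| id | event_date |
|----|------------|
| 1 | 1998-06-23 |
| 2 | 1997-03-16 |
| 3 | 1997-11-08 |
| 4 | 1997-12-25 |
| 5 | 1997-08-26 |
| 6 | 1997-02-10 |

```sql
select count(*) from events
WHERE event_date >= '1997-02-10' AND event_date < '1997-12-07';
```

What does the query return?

4

Rows in [1997-02-10, 1997-12-07): 1997-03-16, 1997-11-08, 1997-08-26, 1997-02-10 → 4 rows.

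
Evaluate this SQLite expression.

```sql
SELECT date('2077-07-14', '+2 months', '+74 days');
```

Adding +2 months to 2077-07-14 gives 2077-09-14.
Applying '+74 days' to 2077-09-14: counting 74 days forward gives 2077-11-27.

2077-11-27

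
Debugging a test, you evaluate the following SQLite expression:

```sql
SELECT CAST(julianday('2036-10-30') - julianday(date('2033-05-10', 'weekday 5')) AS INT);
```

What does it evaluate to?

`weekday 5` advances to the next Friday; 2033-05-10 is a Tuesday, so it moves forward to 2033-05-13.
18 days remain in May 2033 after the 13th (31 − 13).
Full months from June 2033 through September 2036 contribute their day counts.
Then 30 days into October 2036.
Total: 18 + 30 + 31 + 31 + 30 + 31 + 30 + 31 + 31 + 28 + 31 + 30 + 31 + 30 + 31 + 31 + 30 + 31 + 30 + 31 + 31 + 28 + 31 + 30 + 31 + 30 + 31 + 31 + 30 + 31 + 30 + 31 + 31 + 29 + 31 + 30 + 31 + 30 + 31 + 31 + 30 + 30 = 1266.

1266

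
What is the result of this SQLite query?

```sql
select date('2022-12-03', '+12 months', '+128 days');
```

Adding +12 months to 2022-12-03 gives 2023-12-03.
Applying '+128 days' to 2023-12-03: counting 128 days forward gives 2024-04-09.

2024-04-09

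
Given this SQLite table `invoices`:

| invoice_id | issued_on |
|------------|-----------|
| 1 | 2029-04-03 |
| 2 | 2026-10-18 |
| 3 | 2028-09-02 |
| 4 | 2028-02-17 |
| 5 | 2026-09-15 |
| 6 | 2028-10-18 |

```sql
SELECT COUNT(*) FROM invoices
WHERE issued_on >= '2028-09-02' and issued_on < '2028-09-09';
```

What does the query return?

1

Rows in [2028-09-02, 2028-09-09): 2028-09-02 → 1 row.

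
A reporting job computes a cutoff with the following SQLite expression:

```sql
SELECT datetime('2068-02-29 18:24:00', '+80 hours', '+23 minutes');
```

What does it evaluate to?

2068-03-04 02:47:00

+80 hours from 2068-02-29 18:24:00 is 2068-03-04 02:24:00 (crosses midnight).
+23 minutes from 2068-03-04 02:24:00 is 2068-03-04 02:47:00.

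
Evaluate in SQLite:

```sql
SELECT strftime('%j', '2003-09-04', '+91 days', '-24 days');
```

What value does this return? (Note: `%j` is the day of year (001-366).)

First apply '+91 days', '-24 days': 2003-09-04 → 2003-11-10.
Day-of-year for 2003-11-10: days since 2003-01-01 inclusive = 314, zero-padded to 314.

314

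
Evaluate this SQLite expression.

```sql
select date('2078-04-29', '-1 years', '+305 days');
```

2078-02-28

Adding -1 year to 2078-04-29 gives 2077-04-29.
Applying '+305 days' to 2077-04-29: counting 305 days forward gives 2078-02-28.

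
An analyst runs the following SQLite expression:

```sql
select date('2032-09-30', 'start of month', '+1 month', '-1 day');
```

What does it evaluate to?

`start of month` rewinds 2032-09-30 to 2032-09-01.
Adding +1 month to 2032-09-01 gives 2032-10-01.
Going back 1 day from 2032-10-01 reaches 2032-09-30 (last day of September, 30 days).

2032-09-30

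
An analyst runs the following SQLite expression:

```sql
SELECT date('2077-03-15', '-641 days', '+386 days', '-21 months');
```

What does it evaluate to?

2074-10-03

Applying '-641 days' to 2077-03-15: counting 641 days back gives 2075-06-13.
Applying '+386 days' to 2075-06-13: counting 386 days forward gives 2076-07-03.
Adding -21 months to 2076-07-03 gives 2074-10-03.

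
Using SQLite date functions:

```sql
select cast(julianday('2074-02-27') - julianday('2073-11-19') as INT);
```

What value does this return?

100

11 days remain in November 2073 after the 19th (30 − 19).
December 2073: 31 days.
January 2074: 31 days.
Then 27 days into February 2074.
Total: 11 + 31 + 31 + 27 = 100.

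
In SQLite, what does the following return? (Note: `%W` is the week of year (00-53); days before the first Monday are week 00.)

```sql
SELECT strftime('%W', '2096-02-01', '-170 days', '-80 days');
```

First apply '-170 days', '-80 days': 2096-02-01 → 2095-05-27.
2095-05-27 is a Friday. SQLite's %W counts Mondays since the year started; the result is 21.

21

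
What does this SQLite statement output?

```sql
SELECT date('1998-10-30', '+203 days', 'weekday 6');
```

Applying '+203 days' to 1998-10-30: counting 203 days forward gives 1999-05-21.
`weekday 6` advances to the next Saturday; 1999-05-21 is a Friday, so it moves forward to 1999-05-22.

1999-05-22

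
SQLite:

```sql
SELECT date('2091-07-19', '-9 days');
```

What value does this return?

Going back 9 days within July lands on 2091-07-10.

2091-07-10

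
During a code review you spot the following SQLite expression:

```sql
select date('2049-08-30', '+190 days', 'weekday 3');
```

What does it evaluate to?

Applying '+190 days' to 2049-08-30: counting 190 days forward gives 2050-03-08.
`weekday 3` advances to the next Wednesday; 2050-03-08 is a Tuesday, so it moves forward to 2050-03-09.

2050-03-09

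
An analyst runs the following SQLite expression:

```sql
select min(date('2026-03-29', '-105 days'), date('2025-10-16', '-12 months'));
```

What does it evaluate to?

date('2026-03-29', '-105 days') → 2025-12-14.
date('2025-10-16', '-12 months') → 2024-10-16.
Earlier of the two is 2024-10-16.

2024-10-16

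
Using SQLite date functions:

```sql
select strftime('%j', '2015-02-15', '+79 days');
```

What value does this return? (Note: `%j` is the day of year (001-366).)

First apply '+79 days': 2015-02-15 → 2015-05-05.
Day-of-year for 2015-05-05: days since 2015-01-01 inclusive = 125, zero-padded to 125.

125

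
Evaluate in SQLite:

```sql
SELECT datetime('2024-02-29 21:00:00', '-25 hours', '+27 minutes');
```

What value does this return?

2024-02-28 20:27:00

-25 hours from 2024-02-29 21:00:00 is 2024-02-28 20:00:00 (crosses midnight).
+27 minutes from 2024-02-28 20:00:00 is 2024-02-28 20:27:00.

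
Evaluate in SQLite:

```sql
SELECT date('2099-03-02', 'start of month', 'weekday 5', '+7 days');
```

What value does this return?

2099-03-13

`start of month` rewinds 2099-03-02 to 2099-03-01.
`weekday 5` advances to the next Friday; 2099-03-01 is a Sunday, so it moves forward to 2099-03-06.
Advancing 7 more days within March lands on 2099-03-13.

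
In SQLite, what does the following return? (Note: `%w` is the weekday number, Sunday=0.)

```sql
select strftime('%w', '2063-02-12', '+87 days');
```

4

First apply '+87 days': 2063-02-12 → 2063-05-10.
2063-05-10 is a Thursday; with Sunday=0 that is 4.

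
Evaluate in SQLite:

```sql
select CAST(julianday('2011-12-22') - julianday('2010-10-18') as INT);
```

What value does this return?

13 days remain in October 2010 after the 18th (31 − 18).
Full months from November 2010 through November 2011 contribute their day counts.
Then 22 days into December 2011.
Total: 13 + 30 + 31 + 31 + 28 + 31 + 30 + 31 + 30 + 31 + 31 + 30 + 31 + 30 + 22 = 430.

430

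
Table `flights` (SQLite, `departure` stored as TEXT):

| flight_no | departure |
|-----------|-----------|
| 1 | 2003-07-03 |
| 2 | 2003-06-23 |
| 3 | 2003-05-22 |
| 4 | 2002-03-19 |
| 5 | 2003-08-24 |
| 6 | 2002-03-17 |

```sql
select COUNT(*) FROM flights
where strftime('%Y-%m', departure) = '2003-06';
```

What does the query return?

Rows with year-month 2003-06: 2003-06-23 → 1.

1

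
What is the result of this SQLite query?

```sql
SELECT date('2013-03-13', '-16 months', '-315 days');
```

2011-01-02

Adding -16 months to 2013-03-13 gives 2011-11-13.
Applying '-315 days' to 2011-11-13: counting 315 days back gives 2011-01-02.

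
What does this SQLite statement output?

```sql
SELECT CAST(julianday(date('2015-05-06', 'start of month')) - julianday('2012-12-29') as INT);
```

853

`start of month` rewinds 2015-05-06 to 2015-05-01.
2 days remain in December 2012 after the 29th (31 − 29).
Full months from January 2013 through April 2015 contribute their day counts.
Then 1 day into May 2015.
Total: 2 + 31 + 28 + 31 + 30 + 31 + 30 + 31 + 31 + 30 + 31 + 30 + 31 + 31 + 28 + 31 + 30 + 31 + 30 + 31 + 31 + 30 + 31 + 30 + 31 + 31 + 28 + 31 + 30 + 1 = 853.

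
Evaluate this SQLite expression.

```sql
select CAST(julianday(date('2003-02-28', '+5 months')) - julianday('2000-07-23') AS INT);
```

Adding +5 months to 2003-02-28 gives 2003-07-28.
8 days remain in July 2000 after the 23rd (31 − 23).
Full months from August 2000 through June 2003 contribute their day counts.
Then 28 days into July 2003.
Total: 8 + 31 + 30 + 31 + 30 + 31 + 31 + 28 + 31 + 30 + 31 + 30 + 31 + 31 + 30 + 31 + 30 + 31 + 31 + 28 + 31 + 30 + 31 + 30 + 31 + 31 + 30 + 31 + 30 + 31 + 31 + 28 + 31 + 30 + 31 + 30 + 28 = 1100.

1100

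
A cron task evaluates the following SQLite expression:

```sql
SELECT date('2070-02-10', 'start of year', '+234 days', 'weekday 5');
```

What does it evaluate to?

2070-08-29

`start of year` rewinds 2070-02-10 to 2070-01-01.
Applying '+234 days' to 2070-01-01: counting 234 days forward gives 2070-08-23.
`weekday 5` advances to the next Friday; 2070-08-23 is a Saturday, so it moves forward to 2070-08-29.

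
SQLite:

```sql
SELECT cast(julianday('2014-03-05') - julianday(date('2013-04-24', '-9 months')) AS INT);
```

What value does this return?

Adding -9 months to 2013-04-24 gives 2012-07-24.
7 days remain in July 2012 after the 24th (31 − 24).
Full months from August 2012 through February 2014 contribute their day counts.
Then 5 days into March 2014.
Total: 7 + 31 + 30 + 31 + 30 + 31 + 31 + 28 + 31 + 30 + 31 + 30 + 31 + 31 + 30 + 31 + 30 + 31 + 31 + 28 + 5 = 589.

589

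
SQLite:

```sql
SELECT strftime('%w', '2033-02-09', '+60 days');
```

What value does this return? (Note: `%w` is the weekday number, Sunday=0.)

0

First apply '+60 days': 2033-02-09 → 2033-04-10.
2033-04-10 is a Sunday; with Sunday=0 that is 0.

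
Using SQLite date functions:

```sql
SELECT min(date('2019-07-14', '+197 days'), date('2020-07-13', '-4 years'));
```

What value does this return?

date('2019-07-14', '+197 days') → 2020-01-27.
date('2020-07-13', '-4 years') → 2016-07-13.
Earlier of the two is 2016-07-13.

2016-07-13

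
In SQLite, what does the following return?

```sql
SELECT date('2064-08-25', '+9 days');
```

August 2064 has 31 days; 6 remain after the 25th, so 7 days reach 2064-09-01.
Advancing 2 more days within September lands on 2064-09-03.

2064-09-03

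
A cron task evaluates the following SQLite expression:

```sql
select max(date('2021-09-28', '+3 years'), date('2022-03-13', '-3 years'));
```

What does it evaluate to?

2024-09-28

date('2021-09-28', '+3 years') → 2024-09-28.
date('2022-03-13', '-3 years') → 2019-03-13.
Later of the two is 2024-09-28.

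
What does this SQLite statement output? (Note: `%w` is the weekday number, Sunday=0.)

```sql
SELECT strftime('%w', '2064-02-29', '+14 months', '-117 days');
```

5

First apply '+14 months', '-117 days': 2064-02-29 → 2065-01-02.
2065-01-02 is a Friday; with Sunday=0 that is 5.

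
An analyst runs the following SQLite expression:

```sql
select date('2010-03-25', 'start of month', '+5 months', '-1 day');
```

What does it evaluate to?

`start of month` rewinds 2010-03-25 to 2010-03-01.
Adding +5 months to 2010-03-01 gives 2010-08-01.
Going back 1 day from 2010-08-01 reaches 2010-07-31 (last day of July, 31 days).

2010-07-31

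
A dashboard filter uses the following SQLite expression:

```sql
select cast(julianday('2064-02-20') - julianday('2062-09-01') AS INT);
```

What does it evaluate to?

537

29 days remain in September 2062 after the 1st (30 − 1).
Full months from October 2062 through January 2064 contribute their day counts.
Then 20 days into February 2064.
Total: 29 + 31 + 30 + 31 + 31 + 28 + 31 + 30 + 31 + 30 + 31 + 31 + 30 + 31 + 30 + 31 + 31 + 20 = 537.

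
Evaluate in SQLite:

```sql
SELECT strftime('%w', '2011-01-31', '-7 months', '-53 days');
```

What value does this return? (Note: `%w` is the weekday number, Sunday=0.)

First apply '-7 months', '-53 days': 2011-01-31 → 2010-05-09.
2010-05-09 is a Sunday; with Sunday=0 that is 0.

0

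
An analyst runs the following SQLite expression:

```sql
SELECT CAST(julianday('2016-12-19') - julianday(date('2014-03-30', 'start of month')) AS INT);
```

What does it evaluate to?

`start of month` rewinds 2014-03-30 to 2014-03-01.
30 days remain in March 2014 after the 1st (31 − 1).
Full months from April 2014 through November 2016 contribute their day counts.
Then 19 days into December 2016.
Total: 30 + 30 + 31 + 30 + 31 + 31 + 30 + 31 + 30 + 31 + 31 + 28 + 31 + 30 + 31 + 30 + 31 + 31 + 30 + 31 + 30 + 31 + 31 + 29 + 31 + 30 + 31 + 30 + 31 + 31 + 30 + 31 + 30 + 19 = 1024.

1024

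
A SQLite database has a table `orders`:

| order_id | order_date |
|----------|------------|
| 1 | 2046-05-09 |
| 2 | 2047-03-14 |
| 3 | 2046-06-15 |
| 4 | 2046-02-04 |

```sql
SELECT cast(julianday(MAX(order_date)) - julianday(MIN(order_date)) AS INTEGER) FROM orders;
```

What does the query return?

MIN = 2046-02-04, MAX = 2047-03-14.
24 days remain in February 2046 after the 4th (28 − 4).
Full months from March 2046 through February 2047 contribute their day counts.
Then 14 days into March 2047.
Total: 24 + 31 + 30 + 31 + 30 + 31 + 31 + 30 + 31 + 30 + 31 + 31 + 28 + 14 = 403.

403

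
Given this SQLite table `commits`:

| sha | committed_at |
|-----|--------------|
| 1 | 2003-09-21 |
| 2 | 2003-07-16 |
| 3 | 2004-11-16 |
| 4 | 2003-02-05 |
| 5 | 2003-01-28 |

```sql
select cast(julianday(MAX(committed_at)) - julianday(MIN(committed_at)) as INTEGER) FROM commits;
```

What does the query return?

MIN = 2003-01-28, MAX = 2004-11-16.
3 days remain in January 2003 after the 28th (31 − 28).
Full months from February 2003 through October 2004 contribute their day counts.
Then 16 days into November 2004.
Total: 3 + 28 + 31 + 30 + 31 + 30 + 31 + 31 + 30 + 31 + 30 + 31 + 31 + 29 + 31 + 30 + 31 + 30 + 31 + 31 + 30 + 31 + 16 = 658.

658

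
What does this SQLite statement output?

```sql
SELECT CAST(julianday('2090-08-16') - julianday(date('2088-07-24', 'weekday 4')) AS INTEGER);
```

`weekday 4` advances to the next Thursday; 2088-07-24 is a Saturday, so it moves forward to 2088-07-29.
2 days remain in July 2088 after the 29th (31 − 29).
Full months from August 2088 through July 2090 contribute their day counts.
Then 16 days into August 2090.
Total: 2 + 31 + 30 + 31 + 30 + 31 + 31 + 28 + 31 + 30 + 31 + 30 + 31 + 31 + 30 + 31 + 30 + 31 + 31 + 28 + 31 + 30 + 31 + 30 + 31 + 16 = 748.

748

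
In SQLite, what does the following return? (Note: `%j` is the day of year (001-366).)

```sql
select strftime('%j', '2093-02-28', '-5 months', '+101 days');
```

First apply '-5 months', '+101 days': 2093-02-28 → 2093-01-07.
Day-of-year for 2093-01-07: days since 2093-01-01 inclusive = 7, zero-padded to 007.

007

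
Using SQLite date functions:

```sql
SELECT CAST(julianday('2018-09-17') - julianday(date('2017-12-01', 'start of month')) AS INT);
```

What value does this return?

290

`start of month` rewinds 2017-12-01 to 2017-12-01.
30 days remain in December 2017 after the 1st (31 − 1).
Full months from January 2018 through August 2018 contribute their day counts.
Then 17 days into September 2018.
Total: 30 + 31 + 28 + 31 + 30 + 31 + 30 + 31 + 31 + 17 = 290.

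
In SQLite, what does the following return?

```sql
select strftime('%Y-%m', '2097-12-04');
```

`%Y-%m` extracts the year-month: 2097-12.

2097-12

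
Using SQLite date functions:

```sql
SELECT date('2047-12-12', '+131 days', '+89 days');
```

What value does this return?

Applying '+131 days' to 2047-12-12: counting 131 days forward gives 2048-04-21.
Applying '+89 days' to 2048-04-21: counting 89 days forward gives 2048-07-19.

2048-07-19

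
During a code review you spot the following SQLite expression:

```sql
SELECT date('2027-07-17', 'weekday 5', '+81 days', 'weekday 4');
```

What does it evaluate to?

2027-10-14

`weekday 5` advances to the next Friday; 2027-07-17 is a Saturday, so it moves forward to 2027-07-23.
Applying '+81 days' to 2027-07-23: counting 81 days forward gives 2027-10-12.
`weekday 4` advances to the next Thursday; 2027-10-12 is a Tuesday, so it moves forward to 2027-10-14.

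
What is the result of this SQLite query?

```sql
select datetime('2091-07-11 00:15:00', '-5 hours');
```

-5 hours from 2091-07-11 00:15:00 is 2091-07-10 19:15:00 (crosses midnight).

2091-07-10 19:15:00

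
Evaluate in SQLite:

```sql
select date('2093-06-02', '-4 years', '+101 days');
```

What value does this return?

Adding -4 years to 2093-06-02 gives 2089-06-02.
Applying '+101 days' to 2089-06-02: counting 101 days forward gives 2089-09-11.

2089-09-11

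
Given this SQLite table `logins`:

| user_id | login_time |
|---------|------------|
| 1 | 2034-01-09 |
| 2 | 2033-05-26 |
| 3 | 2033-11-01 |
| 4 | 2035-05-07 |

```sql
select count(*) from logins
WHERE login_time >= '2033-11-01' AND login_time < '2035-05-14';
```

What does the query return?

Rows in [2033-11-01, 2035-05-14): 2034-01-09, 2033-11-01, 2035-05-07 → 3 rows.

3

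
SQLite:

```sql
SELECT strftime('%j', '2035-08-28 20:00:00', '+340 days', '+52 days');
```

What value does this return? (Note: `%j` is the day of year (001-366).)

267

First apply '+340 days', '+52 days': 2035-08-28 20:00:00 → 2036-09-23 20:00:00.
Day-of-year for 2036-09-23: days since 2036-01-01 inclusive = 267, zero-padded to 267.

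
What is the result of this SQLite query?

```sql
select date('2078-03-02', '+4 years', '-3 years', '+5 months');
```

2079-08-02

Adding +4 years to 2078-03-02 gives 2082-03-02.
Adding -3 years to 2082-03-02 gives 2079-03-02.
Adding +5 months to 2079-03-02 gives 2079-08-02.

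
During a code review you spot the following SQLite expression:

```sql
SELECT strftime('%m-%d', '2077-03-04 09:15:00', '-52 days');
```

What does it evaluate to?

First apply '-52 days': 2077-03-04 09:15:00 → 2077-01-11 09:15:00.
`%m-%d` extracts the month-day: 01-11.

01-11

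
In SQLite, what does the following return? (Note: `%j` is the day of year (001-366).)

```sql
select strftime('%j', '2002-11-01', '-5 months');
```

152

First apply '-5 months': 2002-11-01 → 2002-06-01.
Day-of-year for 2002-06-01: days since 2002-01-01 inclusive = 152, zero-padded to 152.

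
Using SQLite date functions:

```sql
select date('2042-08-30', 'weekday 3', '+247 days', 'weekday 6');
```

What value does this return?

`weekday 3` advances to the next Wednesday; 2042-08-30 is a Saturday, so it moves forward to 2042-09-03.
Applying '+247 days' to 2042-09-03: counting 247 days forward gives 2043-05-08.
`weekday 6` advances to the next Saturday; 2043-05-08 is a Friday, so it moves forward to 2043-05-09.

2043-05-09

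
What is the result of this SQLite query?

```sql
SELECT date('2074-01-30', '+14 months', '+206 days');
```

Adding +14 months to 2074-01-30 gives 2075-03-30.
Applying '+206 days' to 2075-03-30: counting 206 days forward gives 2075-10-22.

2075-10-22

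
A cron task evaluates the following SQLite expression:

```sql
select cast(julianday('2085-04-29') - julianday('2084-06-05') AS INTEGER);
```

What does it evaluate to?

328

25 days remain in June 2084 after the 5th (30 − 5).
Full months from July 2084 through March 2085 contribute their day counts.
Then 29 days into April 2085.
Total: 25 + 31 + 31 + 30 + 31 + 30 + 31 + 31 + 28 + 31 + 29 = 328.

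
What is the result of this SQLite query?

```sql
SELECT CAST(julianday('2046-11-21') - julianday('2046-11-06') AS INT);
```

Both dates are in November 2046: 21 − 6 = 15.

15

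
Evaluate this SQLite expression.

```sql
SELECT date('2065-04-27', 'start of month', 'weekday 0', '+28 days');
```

`start of month` rewinds 2065-04-27 to 2065-04-01.
`weekday 0` advances to the next Sunday; 2065-04-01 is a Wednesday, so it moves forward to 2065-04-05.
April 2065 has 30 days; 25 remain after the 5th, so 26 days reach 2065-05-01.
Advancing 2 more days within May lands on 2065-05-03.

2065-05-03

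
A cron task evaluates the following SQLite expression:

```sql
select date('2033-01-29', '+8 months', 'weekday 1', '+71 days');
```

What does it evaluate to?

2033-12-13

Adding +8 months to 2033-01-29 gives 2033-09-29.
`weekday 1` advances to the next Monday; 2033-09-29 is a Thursday, so it moves forward to 2033-10-03.
Applying '+71 days' to 2033-10-03: counting 71 days forward gives 2033-12-13.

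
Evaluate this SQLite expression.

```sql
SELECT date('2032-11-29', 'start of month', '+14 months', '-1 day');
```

2033-12-31

`start of month` rewinds 2032-11-29 to 2032-11-01.
Adding +14 months to 2032-11-01 gives 2034-01-01.
Going back 1 day from 2034-01-01 reaches 2033-12-31 (last day of December, 31 days).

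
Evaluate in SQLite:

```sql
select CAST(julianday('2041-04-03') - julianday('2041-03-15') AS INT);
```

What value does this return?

16 days remain in March 2041 after the 15th (31 − 15).
Then 3 days into April 2041.
Total: 16 + 3 = 19.

19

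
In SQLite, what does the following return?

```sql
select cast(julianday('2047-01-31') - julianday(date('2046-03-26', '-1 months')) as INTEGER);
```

Adding -1 month to 2046-03-26 gives 2046-02-26.
2 days remain in February 2046 after the 26th (28 − 26).
Full months from March 2046 through December 2046 contribute their day counts.
Then 31 days into January 2047.
Total: 2 + 31 + 30 + 31 + 30 + 31 + 31 + 30 + 31 + 30 + 31 + 31 = 339.

339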